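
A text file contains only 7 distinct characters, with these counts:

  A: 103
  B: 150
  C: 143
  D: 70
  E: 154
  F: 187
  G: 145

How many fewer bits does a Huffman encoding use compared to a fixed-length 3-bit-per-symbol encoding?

187

Fixed-length: 3 bits × 952 symbols = 2856 bits.
Huffman merges:
merge D(70) and A(103): 173
merge C(143) and G(145): 288
merge B(150) and E(154): 304
merge 173 and F(187): 360
merge 288 and 304: 592
merge 360 and 592: 952
Huffman total = 173 + 288 + 304 + 360 + 592 + 952 = 2669 bits.
Saving = 2856 − 2669 = 187 bits.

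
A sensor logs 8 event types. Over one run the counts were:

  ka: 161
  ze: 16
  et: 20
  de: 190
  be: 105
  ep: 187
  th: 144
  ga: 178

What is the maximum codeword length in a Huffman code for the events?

5

Merge the two lowest-weight nodes at each step:
combine ze(16), et(20) → 36
combine 36, be(105) → 141
combine 141, th(144) → 285
combine ka(161), ga(178) → 339
combine ep(187), de(190) → 377
combine 285, 339 → 624
combine 377, 624 → 1001
The first pair merged (ze, et) ends up deepest, at depth 5.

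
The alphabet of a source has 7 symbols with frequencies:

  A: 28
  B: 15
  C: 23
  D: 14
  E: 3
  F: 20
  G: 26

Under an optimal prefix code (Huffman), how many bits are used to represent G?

Huffman merges, smallest pair first:
E(3) + D(14) → 17
B(15) + 17 → 32
F(20) + C(23) → 43
G(26) + A(28) → 54
32 + 43 → 75
54 + 75 → 129
G's leaf is at depth 2, giving a 2-bit codeword.

2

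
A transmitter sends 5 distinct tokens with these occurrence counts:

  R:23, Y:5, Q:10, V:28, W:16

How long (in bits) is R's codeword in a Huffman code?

Repeatedly merge the two smallest:
Y(5) + Q(10) → 15
15 + W(16) → 31
R(23) + V(28) → 51
31 + 51 → 82
The subtree containing R is merged 2 times, so code length = 2.

2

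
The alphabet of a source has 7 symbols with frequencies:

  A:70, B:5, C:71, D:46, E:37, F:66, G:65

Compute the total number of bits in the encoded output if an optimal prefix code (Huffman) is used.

981

Build the Huffman tree bottom-up:
combine B(5), E(37) → 42
combine 42, D(46) → 88
combine G(65), F(66) → 131
combine A(70), C(71) → 141
combine 88, 131 → 219
combine 141, 219 → 360
Each symbol's bit-cost is frequency × depth; summing gives 981 bits (equivalently 42 + 88 + 131 + 141 + 219 + 360).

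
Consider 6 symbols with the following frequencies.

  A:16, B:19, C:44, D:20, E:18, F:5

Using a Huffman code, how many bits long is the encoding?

299

Greedily combine the two least-frequent nodes:
merge F(5) and A(16): 21
merge E(18) and B(19): 37
merge D(20) and 21: 41
merge 37 and 41: 78
merge C(44) and 78: 122
Total encoded bits = sum of merged weights = 21 + 37 + 41 + 78 + 122 = 299.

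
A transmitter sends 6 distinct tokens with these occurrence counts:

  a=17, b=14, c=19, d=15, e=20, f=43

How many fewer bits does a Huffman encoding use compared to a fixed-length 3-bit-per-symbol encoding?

Fixed-length: 3 bits × 128 symbols = 384 bits.
Huffman merges:
merge b(14) and d(15): 29
merge a(17) and c(19): 36
merge e(20) and 29: 49
merge 36 and f(43): 79
merge 49 and 79: 128
Huffman total = 29 + 36 + 49 + 79 + 128 = 321 bits.
Saving = 384 − 321 = 63 bits.

63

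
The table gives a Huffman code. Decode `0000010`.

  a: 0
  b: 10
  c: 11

aaaaab

Read left to right; each codeword is recognised as soon as it completes (prefix code):
  0→a | 0→a | 0→a | 0→a | 0→a | 10→b
Decoded message: aaaaab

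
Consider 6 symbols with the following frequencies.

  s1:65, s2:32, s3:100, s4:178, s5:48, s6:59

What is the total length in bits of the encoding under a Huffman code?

1168

Greedily combine the two least-frequent nodes:
s2(32) + s5(48) → 80
s6(59) + s1(65) → 124
80 + s3(100) → 180
124 + s4(178) → 302
180 + 302 → 482
The encoded length is the sum of every internal node's weight: 80 + 124 + 180 + 302 + 482 = 1168 bits.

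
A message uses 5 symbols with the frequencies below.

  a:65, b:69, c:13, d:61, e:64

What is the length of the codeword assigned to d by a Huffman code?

Huffman merges, smallest pair first:
merge c(13) and d(61): 74
merge e(64) and a(65): 129
merge b(69) and 74: 143
merge 129 and 143: 272
d sits 3 levels below the root, so its codeword is 3 bits.

3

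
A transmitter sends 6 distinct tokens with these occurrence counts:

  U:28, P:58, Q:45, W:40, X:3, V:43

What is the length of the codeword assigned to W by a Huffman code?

Huffman merges, smallest pair first:
combine X(3), U(28) → 31
combine 31, W(40) → 71
combine V(43), Q(45) → 88
combine P(58), 71 → 129
combine 88, 129 → 217
W sits 3 levels below the root, so its codeword is 3 bits.

3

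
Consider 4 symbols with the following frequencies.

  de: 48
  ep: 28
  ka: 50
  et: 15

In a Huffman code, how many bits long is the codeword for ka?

1

Huffman merges, smallest pair first:
combine et(15), ep(28) → 43
combine 43, de(48) → 91
combine ka(50), 91 → 141
ka is merged only at the final step, so code length = 1.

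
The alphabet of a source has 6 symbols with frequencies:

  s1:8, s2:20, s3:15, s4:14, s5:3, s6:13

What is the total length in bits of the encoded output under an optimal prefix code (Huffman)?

181

Greedily combine the two least-frequent nodes:
merge s5(3) and s1(8): 11
merge 11 and s6(13): 24
merge s4(14) and s3(15): 29
merge s2(20) and 24: 44
merge 29 and 44: 73
Total encoded bits = sum of merged weights = 11 + 24 + 29 + 44 + 73 = 181.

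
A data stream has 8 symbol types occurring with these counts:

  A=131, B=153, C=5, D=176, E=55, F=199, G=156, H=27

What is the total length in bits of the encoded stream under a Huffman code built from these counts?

Greedily combine the two least-frequent nodes:
merge C(5) and H(27): 32
merge 32 and E(55): 87
merge 87 and A(131): 218
merge B(153) and G(156): 309
merge D(176) and F(199): 375
merge 218 and 309: 527
merge 375 and 527: 902
Total encoded bits = sum of merged weights = 32 + 87 + 218 + 309 + 375 + 527 + 902 = 2450.

2450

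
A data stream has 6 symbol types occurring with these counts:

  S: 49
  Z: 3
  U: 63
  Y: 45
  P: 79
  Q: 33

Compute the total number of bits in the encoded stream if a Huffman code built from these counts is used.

661

Build the Huffman tree bottom-up:
combine Z(3), Q(33) → 36
combine 36, Y(45) → 81
combine S(49), U(63) → 112
combine P(79), 81 → 160
combine 112, 160 → 272
The encoded length is the sum of every internal node's weight: 36 + 81 + 112 + 160 + 272 = 661 bits.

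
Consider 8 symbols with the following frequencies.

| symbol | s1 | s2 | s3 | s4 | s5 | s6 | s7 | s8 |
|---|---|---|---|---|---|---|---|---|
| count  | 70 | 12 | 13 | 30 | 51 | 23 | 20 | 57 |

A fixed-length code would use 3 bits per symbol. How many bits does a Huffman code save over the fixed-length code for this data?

Fixed-length: 3 bits × 276 symbols = 828 bits.
Huffman merges:
combine s2(12), s3(13) → 25
combine s7(20), s6(23) → 43
combine 25, s4(30) → 55
combine 43, s5(51) → 94
combine 55, s8(57) → 112
combine s1(70), 94 → 164
combine 112, 164 → 276
Huffman total = 25 + 43 + 55 + 94 + 112 + 164 + 276 = 769 bits.
Saving = 828 − 769 = 59 bits.

59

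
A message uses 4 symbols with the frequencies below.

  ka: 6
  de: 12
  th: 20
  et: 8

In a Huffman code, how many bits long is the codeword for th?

1

Build the tree from the bottom:
combine ka(6), et(8) → 14
combine de(12), 14 → 26
combine th(20), 26 → 46
th is merged only at the final step, so code length = 1.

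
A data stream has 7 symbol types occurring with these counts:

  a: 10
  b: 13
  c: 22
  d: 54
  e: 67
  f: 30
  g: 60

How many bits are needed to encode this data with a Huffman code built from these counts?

655

Build the Huffman tree bottom-up:
merge a(10) and b(13): 23
merge c(22) and 23: 45
merge f(30) and 45: 75
merge d(54) and g(60): 114
merge e(67) and 75: 142
merge 114 and 142: 256
The encoded length is the sum of every internal node's weight: 23 + 45 + 75 + 114 + 142 + 256 = 655 bits.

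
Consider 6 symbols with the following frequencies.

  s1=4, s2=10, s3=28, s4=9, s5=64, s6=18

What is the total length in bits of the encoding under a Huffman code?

Greedily combine the two least-frequent nodes:
s1(4) + s4(9) → 13
s2(10) + 13 → 23
s6(18) + 23 → 41
s3(28) + 41 → 69
s5(64) + 69 → 133
The encoded length is the sum of every internal node's weight: 13 + 23 + 41 + 69 + 133 = 279 bits.

279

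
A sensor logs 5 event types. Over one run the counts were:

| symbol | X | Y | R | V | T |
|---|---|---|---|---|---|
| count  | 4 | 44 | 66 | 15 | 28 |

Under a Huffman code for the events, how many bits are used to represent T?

3

Huffman merges, smallest pair first:
X(4) + V(15) → 19
19 + T(28) → 47
Y(44) + 47 → 91
R(66) + 91 → 157
T sits 3 levels below the root, so its codeword is 3 bits.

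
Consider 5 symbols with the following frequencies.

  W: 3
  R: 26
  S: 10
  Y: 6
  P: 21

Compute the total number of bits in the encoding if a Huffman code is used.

134

Build the Huffman tree bottom-up:
combine W(3), Y(6) → 9
combine 9, S(10) → 19
combine 19, P(21) → 40
combine R(26), 40 → 66
Total encoded bits = sum of merged weights = 9 + 19 + 40 + 66 = 134.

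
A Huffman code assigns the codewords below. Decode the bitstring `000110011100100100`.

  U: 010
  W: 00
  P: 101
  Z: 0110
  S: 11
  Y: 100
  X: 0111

Read left to right; each codeword is recognised as soon as it completes (prefix code):
  00→W | 0110→Z | 0111→X | 00→W | 100→Y | 100→Y
Decoded message: WZXWYY

WZXWYY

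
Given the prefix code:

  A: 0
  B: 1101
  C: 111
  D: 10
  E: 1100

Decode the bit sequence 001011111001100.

AADCEE

Read left to right; each codeword is recognised as soon as it completes (prefix code):
  0→A | 0→A | 10→D | 111→C | 1100→E | 1100→E
Decoded message: AADCEE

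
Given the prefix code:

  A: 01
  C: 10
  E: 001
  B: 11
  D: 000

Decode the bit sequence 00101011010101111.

Read left to right; each codeword is recognised as soon as it completes (prefix code):
  001→E | 01→A | 01→A | 10→C | 10→C | 10→C | 11→B | 11→B
Decoded message: EAACCCBB

EAACCCBB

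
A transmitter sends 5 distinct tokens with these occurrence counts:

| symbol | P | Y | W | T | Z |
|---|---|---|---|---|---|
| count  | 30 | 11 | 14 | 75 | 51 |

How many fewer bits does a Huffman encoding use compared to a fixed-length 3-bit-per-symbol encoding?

176

Fixed-length: 3 bits × 181 symbols = 543 bits.
Huffman merges:
Y(11) + W(14) → 25
25 + P(30) → 55
Z(51) + 55 → 106
T(75) + 106 → 181
Huffman total = 25 + 55 + 106 + 181 = 367 bits.
Saving = 543 − 367 = 176 bits.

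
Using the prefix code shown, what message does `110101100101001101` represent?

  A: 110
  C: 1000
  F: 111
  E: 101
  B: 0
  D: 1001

Read left to right; each codeword is recognised as soon as it completes (prefix code):
  110→A | 101→E | 1001→D | 0→B | 1001→D | 101→E
Decoded message: AEDBDE

AEDBDE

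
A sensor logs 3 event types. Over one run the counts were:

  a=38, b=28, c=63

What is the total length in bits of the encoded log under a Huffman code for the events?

195

Merge the two smallest weights repeatedly:
b(28) + a(38) → 66
c(63) + 66 → 129
Total encoded bits = sum of merged weights = 66 + 129 = 195.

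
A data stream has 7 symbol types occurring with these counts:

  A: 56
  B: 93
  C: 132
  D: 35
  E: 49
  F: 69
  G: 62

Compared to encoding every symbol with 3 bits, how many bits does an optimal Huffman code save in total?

141

Fixed-length: 3 bits × 496 symbols = 1488 bits.
Huffman merges:
combine D(35), E(49) → 84
combine A(56), G(62) → 118
combine F(69), 84 → 153
combine B(93), 118 → 211
combine C(132), 153 → 285
combine 211, 285 → 496
Huffman total = 84 + 118 + 153 + 211 + 285 + 496 = 1347 bits.
Saving = 1488 − 1347 = 141 bits.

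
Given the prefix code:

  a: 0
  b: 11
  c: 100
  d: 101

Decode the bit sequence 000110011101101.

Read left to right; each codeword is recognised as soon as it completes (prefix code):
  0→a | 0→a | 0→a | 11→b | 0→a | 0→a | 11→b | 101→d | 101→d
Decoded message: aaabaabdd

aaabaabdd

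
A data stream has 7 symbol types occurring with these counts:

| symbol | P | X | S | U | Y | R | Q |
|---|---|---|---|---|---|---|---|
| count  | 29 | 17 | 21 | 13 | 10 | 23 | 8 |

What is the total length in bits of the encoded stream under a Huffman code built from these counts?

329

Merge the two smallest weights repeatedly:
combine Q(8), Y(10) → 18
combine U(13), X(17) → 30
combine 18, S(21) → 39
combine R(23), P(29) → 52
combine 30, 39 → 69
combine 52, 69 → 121
The encoded length is the sum of every internal node's weight: 18 + 30 + 39 + 52 + 69 + 121 = 329 bits.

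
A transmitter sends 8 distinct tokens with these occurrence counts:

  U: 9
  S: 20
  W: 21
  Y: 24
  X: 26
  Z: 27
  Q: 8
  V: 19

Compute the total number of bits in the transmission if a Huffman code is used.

452

Greedily combine the two least-frequent nodes:
Q(8) + U(9) → 17
17 + V(19) → 36
S(20) + W(21) → 41
Y(24) + X(26) → 50
Z(27) + 36 → 63
41 + 50 → 91
63 + 91 → 154
Total encoded bits = sum of merged weights = 17 + 36 + 41 + 50 + 63 + 91 + 154 = 452.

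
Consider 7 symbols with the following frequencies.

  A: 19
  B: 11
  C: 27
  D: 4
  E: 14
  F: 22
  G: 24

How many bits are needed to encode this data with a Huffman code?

Build the Huffman tree bottom-up:
merge D(4) and B(11): 15
merge E(14) and 15: 29
merge A(19) and F(22): 41
merge G(24) and C(27): 51
merge 29 and 41: 70
merge 51 and 70: 121
The encoded length is the sum of every internal node's weight: 15 + 29 + 41 + 51 + 70 + 121 = 327 bits.

327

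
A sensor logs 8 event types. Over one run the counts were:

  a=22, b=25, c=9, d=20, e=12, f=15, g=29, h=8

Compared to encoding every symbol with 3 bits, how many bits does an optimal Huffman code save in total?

12

Fixed-length: 3 bits × 140 symbols = 420 bits.
Huffman merges:
merge h(8) and c(9): 17
merge e(12) and f(15): 27
merge 17 and d(20): 37
merge a(22) and b(25): 47
merge 27 and g(29): 56
merge 37 and 47: 84
merge 56 and 84: 140
Huffman total = 17 + 27 + 37 + 47 + 56 + 84 + 140 = 408 bits.
Saving = 420 − 408 = 12 bits.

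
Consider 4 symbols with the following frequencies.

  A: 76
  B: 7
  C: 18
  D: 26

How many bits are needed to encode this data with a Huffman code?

Greedily combine the two least-frequent nodes:
combine B(7), C(18) → 25
combine 25, D(26) → 51
combine 51, A(76) → 127
Each symbol's bit-cost is frequency × depth; summing gives 203 bits (equivalently 25 + 51 + 127).

203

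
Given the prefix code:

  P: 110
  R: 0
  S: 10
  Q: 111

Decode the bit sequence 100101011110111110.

Read left to right; each codeword is recognised as soon as it completes (prefix code):
  10→S | 0→R | 10→S | 10→S | 111→Q | 10→S | 111→Q | 110→P
Decoded message: SRSSQSQP

SRSSQSQP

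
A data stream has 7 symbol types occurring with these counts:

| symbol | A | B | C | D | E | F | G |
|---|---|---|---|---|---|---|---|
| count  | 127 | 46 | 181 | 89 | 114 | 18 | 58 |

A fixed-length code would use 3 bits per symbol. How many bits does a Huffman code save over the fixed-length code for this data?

Fixed-length: 3 bits × 633 symbols = 1899 bits.
Huffman merges:
combine F(18), B(46) → 64
combine G(58), 64 → 122
combine D(89), E(114) → 203
combine 122, A(127) → 249
combine C(181), 203 → 384
combine 249, 384 → 633
Huffman total = 64 + 122 + 203 + 249 + 384 + 633 = 1655 bits.
Saving = 1899 − 1655 = 244 bits.

244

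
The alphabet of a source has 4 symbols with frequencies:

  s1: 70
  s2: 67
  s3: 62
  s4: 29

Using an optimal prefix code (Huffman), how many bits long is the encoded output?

Merge the two smallest weights repeatedly:
merge s4(29) and s3(62): 91
merge s2(67) and s1(70): 137
merge 91 and 137: 228
The encoded length is the sum of every internal node's weight: 91 + 137 + 228 = 456 bits.

456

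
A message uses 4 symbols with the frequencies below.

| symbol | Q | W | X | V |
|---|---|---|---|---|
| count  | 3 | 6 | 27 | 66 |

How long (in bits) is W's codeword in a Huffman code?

3

Build the tree from the bottom:
Q(3) + W(6) → 9
9 + X(27) → 36
36 + V(66) → 102
W's leaf is at depth 3, giving a 3-bit codeword.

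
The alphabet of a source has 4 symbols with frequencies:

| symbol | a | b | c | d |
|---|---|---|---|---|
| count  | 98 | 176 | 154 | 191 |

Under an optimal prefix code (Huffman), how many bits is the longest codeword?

2

Merge the two lowest-weight nodes at each step:
combine a(98), c(154) → 252
combine b(176), d(191) → 367
combine 252, 367 → 619
The rarest symbols sit at the bottom; the longest codeword is 2 bits.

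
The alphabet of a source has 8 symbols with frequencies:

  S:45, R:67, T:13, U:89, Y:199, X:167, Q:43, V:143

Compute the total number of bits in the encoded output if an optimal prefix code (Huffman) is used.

2089

Merge the two smallest weights repeatedly:
merge T(13) and Q(43): 56
merge S(45) and 56: 101
merge R(67) and U(89): 156
merge 101 and V(143): 244
merge 156 and X(167): 323
merge Y(199) and 244: 443
merge 323 and 443: 766
Each symbol's bit-cost is frequency × depth; summing gives 2089 bits (equivalently 56 + 101 + 156 + 244 + 323 + 443 + 766).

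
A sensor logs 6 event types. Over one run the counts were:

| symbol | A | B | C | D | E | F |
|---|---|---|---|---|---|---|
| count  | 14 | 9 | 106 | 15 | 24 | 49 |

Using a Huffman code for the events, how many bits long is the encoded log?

Greedily combine the two least-frequent nodes:
B(9) + A(14) → 23
D(15) + 23 → 38
E(24) + 38 → 62
F(49) + 62 → 111
C(106) + 111 → 217
The encoded length is the sum of every internal node's weight: 23 + 38 + 62 + 111 + 217 = 451 bits.

451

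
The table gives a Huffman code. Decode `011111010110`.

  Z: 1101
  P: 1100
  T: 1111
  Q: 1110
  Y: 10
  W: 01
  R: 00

WTWWY

Read left to right; each codeword is recognised as soon as it completes (prefix code):
  01→W | 1111→T | 01→W | 01→W | 10→Y
Decoded message: WTWWY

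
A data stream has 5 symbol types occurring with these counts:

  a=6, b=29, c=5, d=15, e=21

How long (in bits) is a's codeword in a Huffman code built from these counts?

Build the tree from the bottom:
merge c(5) and a(6): 11
merge 11 and d(15): 26
merge e(21) and 26: 47
merge b(29) and 47: 76
a's leaf is at depth 4, giving a 4-bit codeword.

4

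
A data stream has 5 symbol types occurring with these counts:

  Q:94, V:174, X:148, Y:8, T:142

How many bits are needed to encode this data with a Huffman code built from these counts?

Greedily combine the two least-frequent nodes:
Y(8) + Q(94) → 102
102 + T(142) → 244
X(148) + V(174) → 322
244 + 322 → 566
Each symbol's bit-cost is frequency × depth; summing gives 1234 bits (equivalently 102 + 244 + 322 + 566).

1234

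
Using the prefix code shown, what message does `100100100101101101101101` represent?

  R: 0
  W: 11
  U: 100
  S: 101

UUUSSSSS

Read left to right; each codeword is recognised as soon as it completes (prefix code):
  100→U | 100→U | 100→U | 101→S | 101→S | 101→S | 101→S | 101→S
Decoded message: UUUSSSSS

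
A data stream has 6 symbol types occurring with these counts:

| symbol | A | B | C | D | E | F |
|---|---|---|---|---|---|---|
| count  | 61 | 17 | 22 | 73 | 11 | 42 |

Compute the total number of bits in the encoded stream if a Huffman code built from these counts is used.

Merge the two smallest weights repeatedly:
merge E(11) and B(17): 28
merge C(22) and 28: 50
merge F(42) and 50: 92
merge A(61) and D(73): 134
merge 92 and 134: 226
The encoded length is the sum of every internal node's weight: 28 + 50 + 92 + 134 + 226 = 530 bits.

530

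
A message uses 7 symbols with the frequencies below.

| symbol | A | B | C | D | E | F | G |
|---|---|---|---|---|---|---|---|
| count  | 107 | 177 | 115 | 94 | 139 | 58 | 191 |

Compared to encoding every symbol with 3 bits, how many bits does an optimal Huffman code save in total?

Fixed-length: 3 bits × 881 symbols = 2643 bits.
Huffman merges:
combine F(58), D(94) → 152
combine A(107), C(115) → 222
combine E(139), 152 → 291
combine B(177), G(191) → 368
combine 222, 291 → 513
combine 368, 513 → 881
Huffman total = 152 + 222 + 291 + 368 + 513 + 881 = 2427 bits.
Saving = 2643 − 2427 = 216 bits.

216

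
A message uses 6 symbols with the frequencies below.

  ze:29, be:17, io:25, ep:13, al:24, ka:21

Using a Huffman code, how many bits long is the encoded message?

Greedily combine the two least-frequent nodes:
merge ep(13) and be(17): 30
merge ka(21) and al(24): 45
merge io(25) and ze(29): 54
merge 30 and 45: 75
merge 54 and 75: 129
Each symbol's bit-cost is frequency × depth; summing gives 333 bits (equivalently 30 + 45 + 54 + 75 + 129).

333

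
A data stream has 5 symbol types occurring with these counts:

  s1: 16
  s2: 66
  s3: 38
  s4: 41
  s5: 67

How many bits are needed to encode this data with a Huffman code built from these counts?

Greedily combine the two least-frequent nodes:
s1(16) + s3(38) → 54
s4(41) + 54 → 95
s2(66) + s5(67) → 133
95 + 133 → 228
Each symbol's bit-cost is frequency × depth; summing gives 510 bits (equivalently 54 + 95 + 133 + 228).

510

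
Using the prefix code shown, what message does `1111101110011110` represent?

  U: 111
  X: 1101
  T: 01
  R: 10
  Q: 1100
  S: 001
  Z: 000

UXQUR

Read left to right; each codeword is recognised as soon as it completes (prefix code):
  111→U | 1101→X | 1100→Q | 111→U | 10→R
Decoded message: UXQUR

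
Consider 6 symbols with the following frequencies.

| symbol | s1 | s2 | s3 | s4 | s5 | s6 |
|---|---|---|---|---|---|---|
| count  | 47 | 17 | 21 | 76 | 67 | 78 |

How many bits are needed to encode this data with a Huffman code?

735

Merge the two smallest weights repeatedly:
s2(17) + s3(21) → 38
38 + s1(47) → 85
s5(67) + s4(76) → 143
s6(78) + 85 → 163
143 + 163 → 306
Each symbol's bit-cost is frequency × depth; summing gives 735 bits (equivalently 38 + 85 + 143 + 163 + 306).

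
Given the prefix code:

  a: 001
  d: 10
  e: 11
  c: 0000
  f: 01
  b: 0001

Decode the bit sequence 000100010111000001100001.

bbfecfdb

Read left to right; each codeword is recognised as soon as it completes (prefix code):
  0001→b | 0001→b | 01→f | 11→e | 0000→c | 01→f | 10→d | 0001→b
Decoded message: bbfecfdb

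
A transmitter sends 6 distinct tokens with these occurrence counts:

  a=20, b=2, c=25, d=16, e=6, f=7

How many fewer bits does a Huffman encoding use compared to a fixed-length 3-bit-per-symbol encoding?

53

Fixed-length: 3 bits × 76 symbols = 228 bits.
Huffman merges:
merge b(2) and e(6): 8
merge f(7) and 8: 15
merge 15 and d(16): 31
merge a(20) and c(25): 45
merge 31 and 45: 76
Huffman total = 8 + 15 + 31 + 45 + 76 = 175 bits.
Saving = 228 − 175 = 53 bits.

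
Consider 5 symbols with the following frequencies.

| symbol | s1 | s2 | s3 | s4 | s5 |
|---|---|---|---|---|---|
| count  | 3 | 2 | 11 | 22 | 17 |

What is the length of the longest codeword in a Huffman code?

4

Merge the two lowest-weight nodes at each step:
combine s2(2), s1(3) → 5
combine 5, s3(11) → 16
combine 16, s5(17) → 33
combine s4(22), 33 → 55
The rarest symbols sit at the bottom; the longest codeword is 4 bits.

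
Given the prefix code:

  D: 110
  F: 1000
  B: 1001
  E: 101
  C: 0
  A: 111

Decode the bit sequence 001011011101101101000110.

CCEEDDDFD

Read left to right; each codeword is recognised as soon as it completes (prefix code):
  0→C | 0→C | 101→E | 101→E | 110→D | 110→D | 110→D | 1000→F | 110→D
Decoded message: CCEEDDDFD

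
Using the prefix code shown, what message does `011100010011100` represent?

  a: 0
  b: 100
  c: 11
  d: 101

Read left to right; each codeword is recognised as soon as it completes (prefix code):
  0→a | 11→c | 100→b | 0→a | 100→b | 11→c | 100→b
Decoded message: acbabcb

acbabcb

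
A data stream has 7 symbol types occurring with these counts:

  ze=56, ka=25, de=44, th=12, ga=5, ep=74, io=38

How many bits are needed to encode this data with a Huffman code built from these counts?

Build the Huffman tree bottom-up:
combine ga(5), th(12) → 17
combine 17, ka(25) → 42
combine io(38), 42 → 80
combine de(44), ze(56) → 100
combine ep(74), 80 → 154
combine 100, 154 → 254
Each symbol's bit-cost is frequency × depth; summing gives 647 bits (equivalently 17 + 42 + 80 + 100 + 154 + 254).

647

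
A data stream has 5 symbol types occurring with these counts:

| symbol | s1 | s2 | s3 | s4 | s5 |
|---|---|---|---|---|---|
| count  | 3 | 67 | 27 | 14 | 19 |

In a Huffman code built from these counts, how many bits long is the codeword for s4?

4

Build the tree from the bottom:
s1(3) + s4(14) → 17
17 + s5(19) → 36
s3(27) + 36 → 63
63 + s2(67) → 130
s4 sits 4 levels below the root, so its codeword is 4 bits.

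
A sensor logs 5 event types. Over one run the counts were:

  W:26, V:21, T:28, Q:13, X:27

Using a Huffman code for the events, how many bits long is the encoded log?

Greedily combine the two least-frequent nodes:
combine Q(13), V(21) → 34
combine W(26), X(27) → 53
combine T(28), 34 → 62
combine 53, 62 → 115
The encoded length is the sum of every internal node's weight: 34 + 53 + 62 + 115 = 264 bits.

264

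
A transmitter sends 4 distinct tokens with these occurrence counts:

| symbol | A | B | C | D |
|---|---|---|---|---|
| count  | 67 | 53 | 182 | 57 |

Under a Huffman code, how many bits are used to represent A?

2

Huffman merges, smallest pair first:
B(53) + D(57) → 110
A(67) + 110 → 177
177 + C(182) → 359
A's leaf is at depth 2, giving a 2-bit codeword.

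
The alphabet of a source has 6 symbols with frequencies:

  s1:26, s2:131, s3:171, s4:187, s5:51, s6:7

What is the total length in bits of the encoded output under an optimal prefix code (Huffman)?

1263

Greedily combine the two least-frequent nodes:
s6(7) + s1(26) → 33
33 + s5(51) → 84
84 + s2(131) → 215
s3(171) + s4(187) → 358
215 + 358 → 573
Each symbol's bit-cost is frequency × depth; summing gives 1263 bits (equivalently 33 + 84 + 215 + 358 + 573).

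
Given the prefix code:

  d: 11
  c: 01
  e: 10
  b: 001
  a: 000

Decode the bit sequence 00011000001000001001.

Read left to right; each codeword is recognised as soon as it completes (prefix code):
  000→a | 11→d | 000→a | 001→b | 000→a | 001→b | 001→b
Decoded message: adababb

adababb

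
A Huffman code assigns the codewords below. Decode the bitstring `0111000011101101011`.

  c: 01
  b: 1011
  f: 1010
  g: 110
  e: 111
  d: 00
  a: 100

Read left to right; each codeword is recognised as soon as it completes (prefix code):
  01→c | 110→g | 00→d | 01→c | 110→g | 110→g | 1011→b
Decoded message: cgdcggb

cgdcggb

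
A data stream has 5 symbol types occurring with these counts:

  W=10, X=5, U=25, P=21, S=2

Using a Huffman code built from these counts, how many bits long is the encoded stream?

125

Merge the two smallest weights repeatedly:
S(2) + X(5) → 7
7 + W(10) → 17
17 + P(21) → 38
U(25) + 38 → 63
Total encoded bits = sum of merged weights = 7 + 17 + 38 + 63 = 125.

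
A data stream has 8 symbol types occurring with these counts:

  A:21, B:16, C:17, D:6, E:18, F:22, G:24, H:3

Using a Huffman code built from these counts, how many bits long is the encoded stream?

Greedily combine the two least-frequent nodes:
H(3) + D(6) → 9
9 + B(16) → 25
C(17) + E(18) → 35
A(21) + F(22) → 43
G(24) + 25 → 49
35 + 43 → 78
49 + 78 → 127
Total encoded bits = sum of merged weights = 9 + 25 + 35 + 43 + 49 + 78 + 127 = 366.

366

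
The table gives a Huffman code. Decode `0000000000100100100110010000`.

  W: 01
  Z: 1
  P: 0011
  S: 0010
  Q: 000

Read left to right; each codeword is recognised as soon as it completes (prefix code):
  000→Q | 000→Q | 000→Q | 01→W | 0010→S | 01→W | 0011→P | 0010→S | 000→Q
Decoded message: QQQWSWPSQ

QQQWSWPSQ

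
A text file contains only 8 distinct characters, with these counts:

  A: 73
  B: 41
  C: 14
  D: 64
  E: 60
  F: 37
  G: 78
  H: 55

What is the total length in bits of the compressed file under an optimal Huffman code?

1239

Build the Huffman tree bottom-up:
combine C(14), F(37) → 51
combine B(41), 51 → 92
combine H(55), E(60) → 115
combine D(64), A(73) → 137
combine G(78), 92 → 170
combine 115, 137 → 252
combine 170, 252 → 422
The encoded length is the sum of every internal node's weight: 51 + 92 + 115 + 137 + 170 + 252 + 422 = 1239 bits.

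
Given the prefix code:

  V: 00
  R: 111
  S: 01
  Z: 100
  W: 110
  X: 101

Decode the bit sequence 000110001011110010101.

Read left to right; each codeword is recognised as soon as it completes (prefix code):
  00→V | 01→S | 100→Z | 01→S | 01→S | 111→R | 00→V | 101→X | 01→S
Decoded message: VSZSSRVXS

VSZSSRVXS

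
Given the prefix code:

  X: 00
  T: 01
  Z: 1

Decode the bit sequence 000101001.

XTTXZ

Read left to right; each codeword is recognised as soon as it completes (prefix code):
  00→X | 01→T | 01→T | 00→X | 1→Z
Decoded message: XTTXZ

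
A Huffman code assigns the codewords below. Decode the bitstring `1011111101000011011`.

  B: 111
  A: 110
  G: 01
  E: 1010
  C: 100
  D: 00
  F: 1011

Read left to right; each codeword is recognised as soon as it completes (prefix code):
  1011→F | 111→B | 1010→E | 00→D | 01→G | 1011→F
Decoded message: FBEDGF

FBEDGF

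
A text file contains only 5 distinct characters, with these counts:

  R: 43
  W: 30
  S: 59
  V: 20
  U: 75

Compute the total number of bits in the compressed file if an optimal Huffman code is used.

Greedily combine the two least-frequent nodes:
V(20) + W(30) → 50
R(43) + 50 → 93
S(59) + U(75) → 134
93 + 134 → 227
Total encoded bits = sum of merged weights = 50 + 93 + 134 + 227 = 504.

504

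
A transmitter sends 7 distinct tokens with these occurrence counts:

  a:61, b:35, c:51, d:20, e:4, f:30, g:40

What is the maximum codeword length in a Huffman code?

Merge the two lowest-weight nodes at each step:
combine e(4), d(20) → 24
combine 24, f(30) → 54
combine b(35), g(40) → 75
combine c(51), 54 → 105
combine a(61), 75 → 136
combine 105, 136 → 241
Maximum depth reached is 4.

4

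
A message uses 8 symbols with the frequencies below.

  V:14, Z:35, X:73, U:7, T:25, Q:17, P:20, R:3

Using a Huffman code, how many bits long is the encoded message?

Greedily combine the two least-frequent nodes:
R(3) + U(7) → 10
10 + V(14) → 24
Q(17) + P(20) → 37
24 + T(25) → 49
Z(35) + 37 → 72
49 + 72 → 121
X(73) + 121 → 194
Each symbol's bit-cost is frequency × depth; summing gives 507 bits (equivalently 10 + 24 + 37 + 49 + 72 + 121 + 194).

507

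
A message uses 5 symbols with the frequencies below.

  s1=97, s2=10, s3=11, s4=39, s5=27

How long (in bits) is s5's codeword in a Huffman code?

Huffman merges, smallest pair first:
merge s2(10) and s3(11): 21
merge 21 and s5(27): 48
merge s4(39) and 48: 87
merge 87 and s1(97): 184
s5 sits 3 levels below the root, so its codeword is 3 bits.

3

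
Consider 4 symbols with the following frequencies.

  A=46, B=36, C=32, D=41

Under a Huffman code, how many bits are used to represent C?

Huffman merges, smallest pair first:
merge C(32) and B(36): 68
merge D(41) and A(46): 87
merge 68 and 87: 155
The subtree containing C is merged 2 times, so code length = 2.

2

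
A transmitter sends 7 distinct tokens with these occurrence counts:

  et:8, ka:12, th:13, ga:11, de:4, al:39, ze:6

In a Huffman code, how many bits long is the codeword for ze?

5

Build the tree from the bottom:
combine de(4), ze(6) → 10
combine et(8), 10 → 18
combine ga(11), ka(12) → 23
combine th(13), 18 → 31
combine 23, 31 → 54
combine al(39), 54 → 93
ze's leaf is at depth 5, giving a 5-bit codeword.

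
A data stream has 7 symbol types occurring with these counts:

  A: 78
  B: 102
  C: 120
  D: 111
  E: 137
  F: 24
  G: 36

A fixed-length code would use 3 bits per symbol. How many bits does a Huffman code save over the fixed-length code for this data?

Fixed-length: 3 bits × 608 symbols = 1824 bits.
Huffman merges:
merge F(24) and G(36): 60
merge 60 and A(78): 138
merge B(102) and D(111): 213
merge C(120) and E(137): 257
merge 138 and 213: 351
merge 257 and 351: 608
Huffman total = 60 + 138 + 213 + 257 + 351 + 608 = 1627 bits.
Saving = 1824 − 1627 = 197 bits.

197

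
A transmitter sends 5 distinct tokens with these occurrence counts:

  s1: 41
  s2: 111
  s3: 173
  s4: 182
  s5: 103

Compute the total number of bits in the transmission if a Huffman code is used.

1364

Build the Huffman tree bottom-up:
s1(41) + s5(103) → 144
s2(111) + 144 → 255
s3(173) + s4(182) → 355
255 + 355 → 610
Total encoded bits = sum of merged weights = 144 + 255 + 355 + 610 = 1364.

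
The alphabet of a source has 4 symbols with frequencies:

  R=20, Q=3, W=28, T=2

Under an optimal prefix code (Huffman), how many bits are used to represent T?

3

Huffman merges, smallest pair first:
combine T(2), Q(3) → 5
combine 5, R(20) → 25
combine 25, W(28) → 53
The subtree containing T is merged 3 times, so code length = 3.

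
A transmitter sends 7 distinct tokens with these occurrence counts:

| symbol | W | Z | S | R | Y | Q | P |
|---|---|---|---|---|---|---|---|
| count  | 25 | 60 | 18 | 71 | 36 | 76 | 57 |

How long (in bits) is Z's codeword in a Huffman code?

Repeatedly merge the two smallest:
merge S(18) and W(25): 43
merge Y(36) and 43: 79
merge P(57) and Z(60): 117
merge R(71) and Q(76): 147
merge 79 and 117: 196
merge 147 and 196: 343
The subtree containing Z is merged 3 times, so code length = 3.

3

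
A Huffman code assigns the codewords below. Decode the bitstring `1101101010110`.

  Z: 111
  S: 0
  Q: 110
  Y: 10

QQYYQ

Read left to right; each codeword is recognised as soon as it completes (prefix code):
  110→Q | 110→Q | 10→Y | 10→Y | 110→Q
Decoded message: QQYYQ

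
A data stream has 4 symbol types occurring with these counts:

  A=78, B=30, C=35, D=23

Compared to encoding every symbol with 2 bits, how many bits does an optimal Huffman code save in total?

25

Fixed-length: 2 bits × 166 symbols = 332 bits.
Huffman merges:
D(23) + B(30) → 53
C(35) + 53 → 88
A(78) + 88 → 166
Huffman total = 53 + 88 + 166 = 307 bits.
Saving = 332 − 307 = 25 bits.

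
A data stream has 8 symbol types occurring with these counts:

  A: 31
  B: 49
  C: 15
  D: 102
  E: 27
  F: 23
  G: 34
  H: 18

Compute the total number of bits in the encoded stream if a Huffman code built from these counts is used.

Greedily combine the two least-frequent nodes:
C(15) + H(18) → 33
F(23) + E(27) → 50
A(31) + 33 → 64
G(34) + B(49) → 83
50 + 64 → 114
83 + D(102) → 185
114 + 185 → 299
Each symbol's bit-cost is frequency × depth; summing gives 828 bits (equivalently 33 + 50 + 64 + 83 + 114 + 185 + 299).

828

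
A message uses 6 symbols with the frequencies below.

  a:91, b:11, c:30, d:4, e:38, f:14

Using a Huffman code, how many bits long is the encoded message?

Greedily combine the two least-frequent nodes:
merge d(4) and b(11): 15
merge f(14) and 15: 29
merge 29 and c(30): 59
merge e(38) and 59: 97
merge a(91) and 97: 188
The encoded length is the sum of every internal node's weight: 15 + 29 + 59 + 97 + 188 = 388 bits.

388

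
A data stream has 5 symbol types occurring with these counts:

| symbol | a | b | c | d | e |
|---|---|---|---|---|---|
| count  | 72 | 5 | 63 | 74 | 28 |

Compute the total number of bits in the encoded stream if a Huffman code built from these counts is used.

517

Merge the two smallest weights repeatedly:
merge b(5) and e(28): 33
merge 33 and c(63): 96
merge a(72) and d(74): 146
merge 96 and 146: 242
The encoded length is the sum of every internal node's weight: 33 + 96 + 146 + 242 = 517 bits.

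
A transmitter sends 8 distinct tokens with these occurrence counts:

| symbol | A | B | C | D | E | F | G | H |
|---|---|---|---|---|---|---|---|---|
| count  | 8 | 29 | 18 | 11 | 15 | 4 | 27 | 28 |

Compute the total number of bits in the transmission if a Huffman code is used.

Greedily combine the two least-frequent nodes:
merge F(4) and A(8): 12
merge D(11) and 12: 23
merge E(15) and C(18): 33
merge 23 and G(27): 50
merge H(28) and B(29): 57
merge 33 and 50: 83
merge 57 and 83: 140
Total encoded bits = sum of merged weights = 12 + 23 + 33 + 50 + 57 + 83 + 140 = 398.

398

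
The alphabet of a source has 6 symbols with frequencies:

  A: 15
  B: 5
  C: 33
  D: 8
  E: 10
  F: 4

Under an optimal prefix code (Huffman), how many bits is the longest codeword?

Merge the two lowest-weight nodes at each step:
merge F(4) and B(5): 9
merge D(8) and 9: 17
merge E(10) and A(15): 25
merge 17 and 25: 42
merge C(33) and 42: 75
Maximum depth reached is 4.

4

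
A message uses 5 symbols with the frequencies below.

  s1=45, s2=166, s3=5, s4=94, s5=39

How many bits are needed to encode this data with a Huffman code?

Build the Huffman tree bottom-up:
combine s3(5), s5(39) → 44
combine 44, s1(45) → 89
combine 89, s4(94) → 183
combine s2(166), 183 → 349
Total encoded bits = sum of merged weights = 44 + 89 + 183 + 349 = 665.

665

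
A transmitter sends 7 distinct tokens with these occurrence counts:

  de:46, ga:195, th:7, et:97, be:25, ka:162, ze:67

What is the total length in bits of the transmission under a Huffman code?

Build the Huffman tree bottom-up:
th(7) + be(25) → 32
32 + de(46) → 78
ze(67) + 78 → 145
et(97) + 145 → 242
ka(162) + ga(195) → 357
242 + 357 → 599
Total encoded bits = sum of merged weights = 32 + 78 + 145 + 242 + 357 + 599 = 1453.

1453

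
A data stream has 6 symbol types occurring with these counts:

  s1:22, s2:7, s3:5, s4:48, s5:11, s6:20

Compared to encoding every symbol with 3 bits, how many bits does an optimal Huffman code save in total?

Fixed-length: 3 bits × 113 symbols = 339 bits.
Huffman merges:
s3(5) + s2(7) → 12
s5(11) + 12 → 23
s6(20) + s1(22) → 42
23 + 42 → 65
s4(48) + 65 → 113
Huffman total = 12 + 23 + 42 + 65 + 113 = 255 bits.
Saving = 339 − 255 = 84 bits.

84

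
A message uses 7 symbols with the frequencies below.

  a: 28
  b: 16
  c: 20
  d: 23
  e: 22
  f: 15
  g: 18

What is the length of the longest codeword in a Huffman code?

3

Merge the two lowest-weight nodes at each step:
merge f(15) and b(16): 31
merge g(18) and c(20): 38
merge e(22) and d(23): 45
merge a(28) and 31: 59
merge 38 and 45: 83
merge 59 and 83: 142
Maximum depth reached is 3.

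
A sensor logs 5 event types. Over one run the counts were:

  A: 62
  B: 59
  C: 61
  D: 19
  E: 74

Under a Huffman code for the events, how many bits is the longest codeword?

3

Merge the two lowest-weight nodes at each step:
D(19) + B(59) → 78
C(61) + A(62) → 123
E(74) + 78 → 152
123 + 152 → 275
The first pair merged (D, B) ends up deepest, at depth 3.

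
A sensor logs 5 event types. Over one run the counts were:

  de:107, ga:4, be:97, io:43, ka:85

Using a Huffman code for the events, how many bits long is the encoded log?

719

Greedily combine the two least-frequent nodes:
merge ga(4) and io(43): 47
merge 47 and ka(85): 132
merge be(97) and de(107): 204
merge 132 and 204: 336
Each symbol's bit-cost is frequency × depth; summing gives 719 bits (equivalently 47 + 132 + 204 + 336).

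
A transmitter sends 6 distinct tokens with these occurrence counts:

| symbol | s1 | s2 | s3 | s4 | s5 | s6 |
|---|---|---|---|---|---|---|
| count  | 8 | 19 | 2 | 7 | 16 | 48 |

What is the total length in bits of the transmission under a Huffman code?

Greedily combine the two least-frequent nodes:
s3(2) + s4(7) → 9
s1(8) + 9 → 17
s5(16) + 17 → 33
s2(19) + 33 → 52
s6(48) + 52 → 100
Total encoded bits = sum of merged weights = 9 + 17 + 33 + 52 + 100 = 211.

211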